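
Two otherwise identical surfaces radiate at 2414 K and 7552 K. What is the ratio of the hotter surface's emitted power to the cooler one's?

P ∝ T⁴, so the ratio is (7552/2414)⁴ = (3.128)⁴ = 95.8.

ratio ≈ 95.8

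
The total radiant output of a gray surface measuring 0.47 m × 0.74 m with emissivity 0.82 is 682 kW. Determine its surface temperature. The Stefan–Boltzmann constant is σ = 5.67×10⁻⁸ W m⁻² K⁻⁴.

T ≈ 2550 K

A = 0.47 × 0.74 = 0.348 m².
From P = εσAT⁴, T = (P / εσA)^(1/4) = (6.82×10^5 / (0.82 × 5.67×10⁻⁸ × 0.348))^(1/4).
T = (4.22×10^13)^(1/4) = 2550 K.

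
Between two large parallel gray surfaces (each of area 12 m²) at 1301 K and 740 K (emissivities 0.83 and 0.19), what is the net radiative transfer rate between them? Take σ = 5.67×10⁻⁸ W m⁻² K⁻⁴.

For two large parallel gray plates, q = σ(T₁⁴ − T₂⁴) / (1/ε₁ + 1/ε₂ − 1).
1/ε₁ + 1/ε₂ − 1 = 1/0.83 + 1/0.19 − 1 = 5.468.
T₁⁴ − T₂⁴ = 2.86×10^12 − 3.00×10^11 = 2.57×10^12 K⁴.
q = 5.67×10⁻⁸ × 2.57×10^12 / 5.468 = 26600 W/m².
Q = q·A = 26600 × 12 = 3.19×10^5 W.

Q ≈ 3.19×10^5 W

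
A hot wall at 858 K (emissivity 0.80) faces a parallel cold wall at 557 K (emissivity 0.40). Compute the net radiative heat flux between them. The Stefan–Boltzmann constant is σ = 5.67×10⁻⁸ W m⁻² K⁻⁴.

For two large parallel gray plates, q = σ(T₁⁴ − T₂⁴) / (1/ε₁ + 1/ε₂ − 1).
1/ε₁ + 1/ε₂ − 1 = 1/0.80 + 1/0.40 − 1 = 2.750.
T₁⁴ − T₂⁴ = 5.42×10^11 − 9.63×10^10 = 4.46×10^11 K⁴.
q = 5.67×10⁻⁸ × 4.46×10^11 / 2.750 = 9190 W/m².

q ≈ 9190 W/m²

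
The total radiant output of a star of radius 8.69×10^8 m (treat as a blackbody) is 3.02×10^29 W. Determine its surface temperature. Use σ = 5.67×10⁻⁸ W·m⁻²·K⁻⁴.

A = 4πr² = 4π × (8.69×10^8)² = 9.49×10^18 m².
From P = σAT⁴, T = (P / σA)^(1/4) = (3.02×10^29 / (5.67×10⁻⁸ × 9.49×10^18))^(1/4).
T = (5.61×10^17)^(1/4) = 27400 K.

T ≈ 27400 K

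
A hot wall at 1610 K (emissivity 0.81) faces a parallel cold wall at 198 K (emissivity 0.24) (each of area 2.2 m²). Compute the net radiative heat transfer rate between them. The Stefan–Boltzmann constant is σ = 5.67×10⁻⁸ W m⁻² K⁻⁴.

Q ≈ 1.90×10^5 W

For two large parallel gray plates, q = σ(T₁⁴ − T₂⁴) / (1/ε₁ + 1/ε₂ − 1).
1/ε₁ + 1/ε₂ − 1 = 1/0.81 + 1/0.24 − 1 = 4.401.
T₁⁴ − T₂⁴ = 6.72×10^12 − 1.54×10^9 = 6.72×10^12 K⁴.
q = 5.67×10⁻⁸ × 6.72×10^12 / 4.401 = 86500 W/m².
Q = q·A = 86500 × 2.2 = 1.90×10^5 W.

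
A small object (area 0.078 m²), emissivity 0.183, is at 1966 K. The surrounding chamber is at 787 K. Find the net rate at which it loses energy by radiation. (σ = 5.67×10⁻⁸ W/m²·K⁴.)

Q = εσA(T⁴ − T_s⁴). T⁴ − T_s⁴ = (1966)⁴ − (787)⁴ = 1.49×10^13 − 3.84×10^11 = 1.46×10^13 K⁴.
Q = 0.183 × 5.67×10⁻⁸ × 0.0780 × 1.46×10^13 = 11800 W.

Q ≈ 11800 W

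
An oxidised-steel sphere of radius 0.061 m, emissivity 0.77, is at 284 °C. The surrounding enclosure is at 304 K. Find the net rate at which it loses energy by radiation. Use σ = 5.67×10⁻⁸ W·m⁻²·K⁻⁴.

A = 4πr² = 4π × (0.061)² = 0.0468 m².
Convert: 284 °C = 557 K.
Q = εσA(T⁴ − T_s⁴). T⁴ − T_s⁴ = (557)⁴ − (304)⁴ = 9.63×10^10 − 8.54×10^9 = 8.77×10^10 K⁴.
Q = 0.77 × 5.67×10⁻⁸ × 0.0468 × 8.77×10^10 = 179 W.

Q ≈ 179 W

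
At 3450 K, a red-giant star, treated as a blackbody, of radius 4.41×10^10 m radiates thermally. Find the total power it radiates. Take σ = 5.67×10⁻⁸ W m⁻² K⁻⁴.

P ≈ 1.96×10^29 W

A = 4πr² = 4π × (4.41×10^10)² = 2.44×10^22 m².
P = σAT⁴ = 5.67×10⁻⁸ × 2.44×10^22 × (3450)⁴ = 5.67×10⁻⁸ × 2.44×10^22 × 1.42×10^14.
P = 1.96×10^29 W.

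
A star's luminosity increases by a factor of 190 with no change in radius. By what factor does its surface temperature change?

factor ≈ 3.71

P ∝ T⁴ ⇒ T ∝ P^(1/4), so T scales by (190)^(1/4) = 3.71.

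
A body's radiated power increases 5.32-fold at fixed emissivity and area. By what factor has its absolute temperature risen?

P ∝ T⁴ ⇒ T ∝ P^(1/4), so T scales by (5.32)^(1/4) = 1.52.

factor ≈ 1.52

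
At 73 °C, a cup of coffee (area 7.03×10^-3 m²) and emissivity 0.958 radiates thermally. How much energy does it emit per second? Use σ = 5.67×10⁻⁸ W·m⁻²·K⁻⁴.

73 °C = 346 K.
P = εσAT⁴ = 0.958 × 5.67×10⁻⁸ × 7.03×10^-3 × (346)⁴ = 0.958 × 5.67×10⁻⁸ × 7.03×10^-3 × 1.43×10^10.
P = 5.47 W.

P ≈ 5.47 W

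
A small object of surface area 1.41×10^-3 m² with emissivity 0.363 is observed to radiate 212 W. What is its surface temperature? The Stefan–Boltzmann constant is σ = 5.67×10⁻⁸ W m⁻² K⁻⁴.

T ≈ 1640 K

From P = εσAT⁴, T = (P / εσA)^(1/4) = (212 / (0.363 × 5.67×10⁻⁸ × 1.41×10^-3))^(1/4).
T = (7.31×10^12)^(1/4) = 1640 K.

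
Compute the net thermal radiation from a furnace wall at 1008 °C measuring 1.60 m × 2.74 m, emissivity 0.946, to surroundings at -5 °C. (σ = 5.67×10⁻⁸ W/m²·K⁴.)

A = 1.60 × 2.74 = 4.38 m².
Convert: 1008 °C = 1281 K; -5 °C = 268 K.
Q = εσA(T⁴ − T_s⁴). T⁴ − T_s⁴ = (1281)⁴ − (268)⁴ = 2.69×10^12 − 5.16×10^9 = 2.69×10^12 K⁴.
Q = 0.946 × 5.67×10⁻⁸ × 4.38 × 2.69×10^12 = 6.32×10^5 W.

Q ≈ 6.32×10^5 W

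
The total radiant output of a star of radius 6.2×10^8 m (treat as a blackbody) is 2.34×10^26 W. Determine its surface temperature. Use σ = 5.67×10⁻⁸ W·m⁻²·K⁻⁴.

A = 4πr² = 4π × (6.2×10^8)² = 4.83×10^18 m².
From P = σAT⁴, T = (P / σA)^(1/4) = (2.34×10^26 / (5.67×10⁻⁸ × 4.83×10^18))^(1/4).
T = (8.54×10^14)^(1/4) = 5410 K.

T ≈ 5410 K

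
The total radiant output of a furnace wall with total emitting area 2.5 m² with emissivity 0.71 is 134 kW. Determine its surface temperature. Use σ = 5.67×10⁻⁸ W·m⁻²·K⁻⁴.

From P = εσAT⁴, T = (P / εσA)^(1/4) = (1.34×10^5 / (0.71 × 5.67×10⁻⁸ × 2.50))^(1/4).
T = (1.33×10^12)^(1/4) = 1070 K.

T ≈ 1070 K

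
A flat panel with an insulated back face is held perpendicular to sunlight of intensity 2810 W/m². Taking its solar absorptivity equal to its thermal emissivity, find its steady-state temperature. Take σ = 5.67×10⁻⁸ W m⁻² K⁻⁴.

T ≈ 472 K

Absorbed flux αS = emitted flux εσT⁴ (one radiating face); with α = ε, T = (S/σ)^(1/4).
T = (2810 / 5.67×10⁻⁸)^(1/4) = (4.96×10^10)^(1/4).
T = 472 K.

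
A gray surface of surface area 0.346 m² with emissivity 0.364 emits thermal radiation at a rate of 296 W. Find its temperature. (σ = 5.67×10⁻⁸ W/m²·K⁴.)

From P = εσAT⁴, T = (P / εσA)^(1/4) = (296 / (0.364 × 5.67×10⁻⁸ × 0.346))^(1/4).
T = (4.15×10^10)^(1/4) = 451 K.

T ≈ 451 K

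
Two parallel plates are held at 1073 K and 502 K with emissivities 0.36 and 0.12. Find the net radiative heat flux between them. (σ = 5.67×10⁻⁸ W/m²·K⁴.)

q ≈ 7080 W/m²

For two large parallel gray plates, q = σ(T₁⁴ − T₂⁴) / (1/ε₁ + 1/ε₂ − 1).
1/ε₁ + 1/ε₂ − 1 = 1/0.36 + 1/0.12 − 1 = 10.11.
T₁⁴ − T₂⁴ = 1.33×10^12 − 6.35×10^10 = 1.26×10^12 K⁴.
q = 5.67×10⁻⁸ × 1.26×10^12 / 10.11 = 7080 W/m².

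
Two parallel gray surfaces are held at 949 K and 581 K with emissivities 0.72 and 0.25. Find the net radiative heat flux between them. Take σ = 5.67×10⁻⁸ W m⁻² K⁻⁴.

For two large parallel gray plates, q = σ(T₁⁴ − T₂⁴) / (1/ε₁ + 1/ε₂ − 1).
1/ε₁ + 1/ε₂ − 1 = 1/0.72 + 1/0.25 − 1 = 4.389.
T₁⁴ − T₂⁴ = 8.11×10^11 − 1.14×10^11 = 6.97×10^11 K⁴.
q = 5.67×10⁻⁸ × 6.97×10^11 / 4.389 = 9010 W/m².

q ≈ 9010 W/m²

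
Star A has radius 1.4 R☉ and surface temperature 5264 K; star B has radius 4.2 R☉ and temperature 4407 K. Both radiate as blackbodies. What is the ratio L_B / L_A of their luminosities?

L_B/L_A ≈ 4.42

L = 4πR²σT⁴ ∝ R²T⁴, so L_B/L_A = (4.2/1.4)² × (4407/5264)⁴ = 9.00 × 0.491 = 4.42.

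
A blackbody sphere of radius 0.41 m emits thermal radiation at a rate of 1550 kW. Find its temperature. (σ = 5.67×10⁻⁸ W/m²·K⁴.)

A = 4πr² = 4π × (0.41)² = 2.11 m².
From P = σAT⁴, T = (P / σA)^(1/4) = (1.55×10^6 / (5.67×10⁻⁸ × 2.11))^(1/4).
T = (1.29×10^13)^(1/4) = 1900 K.

T ≈ 1900 K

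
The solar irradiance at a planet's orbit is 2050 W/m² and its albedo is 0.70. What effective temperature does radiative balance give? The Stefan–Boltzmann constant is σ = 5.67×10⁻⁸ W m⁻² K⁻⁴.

Power absorbed = (1−a)S·πR²; power emitted = 4πR²σT⁴. Equating and cancelling πR²:
T = ((1−a)S / 4σ)^(1/4) = (615 / (4 × 5.67×10⁻⁸))^(1/4) = (2.71×10^9)^(1/4).
T = 228 K.

T ≈ 228 K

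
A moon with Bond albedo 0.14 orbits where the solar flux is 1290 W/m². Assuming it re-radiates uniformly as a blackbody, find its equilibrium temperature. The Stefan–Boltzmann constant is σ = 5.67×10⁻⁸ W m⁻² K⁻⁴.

T ≈ 264 K

Power absorbed = (1−a)S·πR²; power emitted = 4πR²σT⁴. Equating and cancelling πR²:
T = ((1−a)S / 4σ)^(1/4) = (1110 / (4 × 5.67×10⁻⁸))^(1/4) = (4.89×10^9)^(1/4).
T = 264 K.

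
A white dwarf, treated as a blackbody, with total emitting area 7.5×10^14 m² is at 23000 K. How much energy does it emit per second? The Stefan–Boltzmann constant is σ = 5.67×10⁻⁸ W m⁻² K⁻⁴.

P = σAT⁴ = 5.67×10⁻⁸ × 7.50×10^14 × (23000)⁴ = 5.67×10⁻⁸ × 7.50×10^14 × 2.80×10^17.
P = 1.19×10^25 W.

P ≈ 1.19×10^25 W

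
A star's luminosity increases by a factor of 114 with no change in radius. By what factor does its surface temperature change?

factor ≈ 3.27

P ∝ T⁴ ⇒ T ∝ P^(1/4), so T scales by (114)^(1/4) = 3.27.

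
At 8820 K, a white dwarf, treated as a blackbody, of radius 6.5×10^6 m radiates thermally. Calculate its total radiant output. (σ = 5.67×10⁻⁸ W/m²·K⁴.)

P ≈ 1.82×10^23 W

A = 4πr² = 4π × (6.5×10^6)² = 5.31×10^14 m².
P = σAT⁴ = 5.67×10⁻⁸ × 5.31×10^14 × (8820)⁴ = 5.67×10⁻⁸ × 5.31×10^14 × 6.05×10^15.
P = 1.82×10^23 W.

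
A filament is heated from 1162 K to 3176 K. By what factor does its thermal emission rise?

ratio ≈ 55.8

P ∝ T⁴, so the ratio is (3176/1162)⁴ = (2.733)⁴ = 55.8.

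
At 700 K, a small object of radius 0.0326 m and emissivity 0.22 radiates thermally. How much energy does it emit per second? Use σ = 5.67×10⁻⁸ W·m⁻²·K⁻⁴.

A = 4πr² = 4π × (0.0326)² = 0.0134 m².
P = εσAT⁴ = 0.22 × 5.67×10⁻⁸ × 0.0134 × (700)⁴ = 0.22 × 5.67×10⁻⁸ × 0.0134 × 2.40×10^11.
P = 40.0 W.

P ≈ 40.0 W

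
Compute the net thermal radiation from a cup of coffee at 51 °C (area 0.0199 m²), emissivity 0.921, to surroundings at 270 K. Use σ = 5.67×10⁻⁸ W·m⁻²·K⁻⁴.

Q ≈ 5.93 W

Convert: 51 °C = 324 K.
Q = εσA(T⁴ − T_s⁴). T⁴ − T_s⁴ = (324)⁴ − (270)⁴ = 1.10×10^10 − 5.31×10^9 = 5.71×10^9 K⁴.
Q = 0.921 × 5.67×10⁻⁸ × 0.0199 × 5.71×10^9 = 5.93 W.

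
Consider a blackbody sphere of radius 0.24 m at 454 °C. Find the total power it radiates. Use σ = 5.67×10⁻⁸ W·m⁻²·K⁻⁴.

P ≈ 11500 W

A = 4πr² = 4π × (0.24)² = 0.724 m².
454 °C = 727 K.
P = σAT⁴ = 5.67×10⁻⁸ × 0.724 × (727)⁴ = 5.67×10⁻⁸ × 0.724 × 2.79×10^11.
P = 11500 W.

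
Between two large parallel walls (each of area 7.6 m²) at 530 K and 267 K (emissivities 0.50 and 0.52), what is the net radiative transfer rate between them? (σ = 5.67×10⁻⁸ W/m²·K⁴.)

Q ≈ 10900 W

For two large parallel gray plates, q = σ(T₁⁴ − T₂⁴) / (1/ε₁ + 1/ε₂ − 1).
1/ε₁ + 1/ε₂ − 1 = 1/0.50 + 1/0.52 − 1 = 2.923.
T₁⁴ − T₂⁴ = 7.89×10^10 − 5.08×10^9 = 7.38×10^10 K⁴.
q = 5.67×10⁻⁸ × 7.38×10^10 / 2.923 = 1430 W/m².
Q = q·A = 1430 × 7.6 = 10900 W.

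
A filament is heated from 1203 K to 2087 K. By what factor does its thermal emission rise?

ratio ≈ 9.06

P ∝ T⁴, so the ratio is (2087/1203)⁴ = (1.735)⁴ = 9.06.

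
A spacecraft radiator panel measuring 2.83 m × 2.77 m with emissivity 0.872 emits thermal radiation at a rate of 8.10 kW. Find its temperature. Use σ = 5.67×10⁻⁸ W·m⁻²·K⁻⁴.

T ≈ 380 K

A = 2.83 × 2.77 = 7.84 m².
From P = εσAT⁴, T = (P / εσA)^(1/4) = (8100 / (0.872 × 5.67×10⁻⁸ × 7.84))^(1/4).
T = (2.09×10^10)^(1/4) = 380 K.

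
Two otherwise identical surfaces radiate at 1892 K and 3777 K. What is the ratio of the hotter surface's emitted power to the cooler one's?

ratio ≈ 15.9

P ∝ T⁴, so the ratio is (3777/1892)⁴ = (1.996)⁴ = 15.9.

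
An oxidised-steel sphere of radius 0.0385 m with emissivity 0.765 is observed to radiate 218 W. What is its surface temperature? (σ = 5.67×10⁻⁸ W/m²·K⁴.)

T ≈ 721 K

A = 4πr² = 4π × (0.0385)² = 0.0186 m².
From P = εσAT⁴, T = (P / εσA)^(1/4) = (218 / (0.765 × 5.67×10⁻⁸ × 0.0186))^(1/4).
T = (2.70×10^11)^(1/4) = 721 K.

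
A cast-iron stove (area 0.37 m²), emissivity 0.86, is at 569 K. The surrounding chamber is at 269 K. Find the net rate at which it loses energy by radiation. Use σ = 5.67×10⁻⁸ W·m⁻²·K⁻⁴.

Q ≈ 1800 W

Q = εσA(T⁴ − T_s⁴). T⁴ − T_s⁴ = (569)⁴ − (269)⁴ = 1.05×10^11 − 5.24×10^9 = 9.96×10^10 K⁴.
Q = 0.86 × 5.67×10⁻⁸ × 0.370 × 9.96×10^10 = 1800 W.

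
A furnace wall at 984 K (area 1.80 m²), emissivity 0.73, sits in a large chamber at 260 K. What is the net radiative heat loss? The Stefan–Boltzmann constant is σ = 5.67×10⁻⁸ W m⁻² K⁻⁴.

Q = εσA(T⁴ − T_s⁴). T⁴ − T_s⁴ = (984)⁴ − (260)⁴ = 9.38×10^11 − 4.57×10^9 = 9.33×10^11 K⁴.
Q = 0.73 × 5.67×10⁻⁸ × 1.80 × 9.33×10^11 = 69500 W.

Q ≈ 69500 W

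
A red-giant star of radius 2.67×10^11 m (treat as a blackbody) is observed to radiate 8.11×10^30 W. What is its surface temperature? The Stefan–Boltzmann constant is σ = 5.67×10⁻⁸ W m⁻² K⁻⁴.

A = 4πr² = 4π × (2.67×10^11)² = 8.96×10^23 m².
From P = σAT⁴, T = (P / σA)^(1/4) = (8.11×10^30 / (5.67×10⁻⁸ × 8.96×10^23))^(1/4).
T = (1.60×10^14)^(1/4) = 3550 K.

T ≈ 3550 K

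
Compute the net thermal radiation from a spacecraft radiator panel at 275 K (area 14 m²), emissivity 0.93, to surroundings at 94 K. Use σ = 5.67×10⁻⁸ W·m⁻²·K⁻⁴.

Q = εσA(T⁴ − T_s⁴). T⁴ − T_s⁴ = (275)⁴ − (94)⁴ = 5.72×10^9 − 7.81×10^7 = 5.64×10^9 K⁴.
Q = 0.93 × 5.67×10⁻⁸ × 14.0 × 5.64×10^9 = 4160 W.

Q ≈ 4160 W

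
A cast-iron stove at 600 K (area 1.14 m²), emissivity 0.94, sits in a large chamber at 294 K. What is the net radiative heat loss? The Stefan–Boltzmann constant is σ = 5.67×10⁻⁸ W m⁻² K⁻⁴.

Q ≈ 7420 W

Q = εσA(T⁴ − T_s⁴). T⁴ − T_s⁴ = (600)⁴ − (294)⁴ = 1.30×10^11 − 7.47×10^9 = 1.22×10^11 K⁴.
Q = 0.94 × 5.67×10⁻⁸ × 1.14 × 1.22×10^11 = 7420 W.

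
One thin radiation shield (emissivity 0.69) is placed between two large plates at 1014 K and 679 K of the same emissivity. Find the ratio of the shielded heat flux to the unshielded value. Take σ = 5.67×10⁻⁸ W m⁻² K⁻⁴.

ratio ≈ 0.500

With N identical shields there are N+1 = 2 gaps in series, each with the same radiative resistance, so the flux falls to 1/(N+1) of its unshielded value.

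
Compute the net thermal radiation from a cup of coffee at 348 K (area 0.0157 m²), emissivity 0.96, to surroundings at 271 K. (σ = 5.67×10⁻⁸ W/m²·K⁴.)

Q = εσA(T⁴ − T_s⁴). T⁴ − T_s⁴ = (348)⁴ − (271)⁴ = 1.47×10^10 − 5.39×10^9 = 9.27×10^9 K⁴.
Q = 0.96 × 5.67×10⁻⁸ × 0.0157 × 9.27×10^9 = 7.92 W.

Q ≈ 7.92 W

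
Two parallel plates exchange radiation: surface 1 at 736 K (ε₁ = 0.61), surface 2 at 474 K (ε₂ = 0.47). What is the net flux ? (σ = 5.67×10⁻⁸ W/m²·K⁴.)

For two large parallel gray plates, q = σ(T₁⁴ − T₂⁴) / (1/ε₁ + 1/ε₂ − 1).
1/ε₁ + 1/ε₂ − 1 = 1/0.61 + 1/0.47 − 1 = 2.767.
T₁⁴ − T₂⁴ = 2.93×10^11 − 5.05×10^10 = 2.43×10^11 K⁴.
q = 5.67×10⁻⁸ × 2.43×10^11 / 2.767 = 4980 W/m².

q ≈ 4980 W/m²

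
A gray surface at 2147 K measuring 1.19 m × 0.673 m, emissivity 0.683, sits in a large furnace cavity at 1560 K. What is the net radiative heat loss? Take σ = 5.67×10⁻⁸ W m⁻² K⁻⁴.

Q ≈ 4.75×10^5 W

A = 1.19 × 0.673 = 0.801 m².
Q = εσA(T⁴ − T_s⁴). T⁴ − T_s⁴ = (2147)⁴ − (1560)⁴ = 2.12×10^13 − 5.92×10^12 = 1.53×10^13 K⁴.
Q = 0.683 × 5.67×10⁻⁸ × 0.801 × 1.53×10^13 = 4.75×10^5 W.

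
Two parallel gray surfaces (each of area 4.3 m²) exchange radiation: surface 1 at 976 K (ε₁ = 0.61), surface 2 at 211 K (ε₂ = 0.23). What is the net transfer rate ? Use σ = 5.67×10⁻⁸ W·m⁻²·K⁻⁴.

Q ≈ 44300 W

For two large parallel gray plates, q = σ(T₁⁴ − T₂⁴) / (1/ε₁ + 1/ε₂ − 1).
1/ε₁ + 1/ε₂ − 1 = 1/0.61 + 1/0.23 − 1 = 4.987.
T₁⁴ − T₂⁴ = 9.07×10^11 − 1.98×10^9 = 9.05×10^11 K⁴.
q = 5.67×10⁻⁸ × 9.05×10^11 / 4.987 = 10300 W/m².
Q = q·A = 10300 × 4.3 = 44300 W.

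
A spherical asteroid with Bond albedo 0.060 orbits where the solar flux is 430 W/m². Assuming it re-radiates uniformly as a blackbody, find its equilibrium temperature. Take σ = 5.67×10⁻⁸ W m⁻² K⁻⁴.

Power absorbed = (1−a)S·πR²; power emitted = 4πR²σT⁴. Equating and cancelling πR²:
T = ((1−a)S / 4σ)^(1/4) = (404 / (4 × 5.67×10⁻⁸))^(1/4) = (1.78×10^9)^(1/4).
T = 205 K.

T ≈ 205 K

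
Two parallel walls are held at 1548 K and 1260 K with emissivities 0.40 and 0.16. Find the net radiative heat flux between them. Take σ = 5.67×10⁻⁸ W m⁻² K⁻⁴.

q ≈ 23600 W/m²

For two large parallel gray plates, q = σ(T₁⁴ − T₂⁴) / (1/ε₁ + 1/ε₂ − 1).
1/ε₁ + 1/ε₂ − 1 = 1/0.40 + 1/0.16 − 1 = 7.750.
T₁⁴ − T₂⁴ = 5.74×10^12 − 2.52×10^12 = 3.22×10^12 K⁴.
q = 5.67×10⁻⁸ × 3.22×10^12 / 7.750 = 23600 W/m².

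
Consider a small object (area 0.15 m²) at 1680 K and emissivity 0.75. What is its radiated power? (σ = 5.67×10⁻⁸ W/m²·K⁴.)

P ≈ 50800 W

P = εσAT⁴ = 0.75 × 5.67×10⁻⁸ × 0.150 × (1680)⁴ = 0.75 × 5.67×10⁻⁸ × 0.150 × 7.97×10^12.
P = 50800 W.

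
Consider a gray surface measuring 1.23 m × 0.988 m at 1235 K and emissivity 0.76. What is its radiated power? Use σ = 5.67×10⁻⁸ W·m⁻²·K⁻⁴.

A = 1.23 × 0.988 = 1.22 m².
P = εσAT⁴ = 0.76 × 5.67×10⁻⁸ × 1.22 × (1235)⁴ = 0.76 × 5.67×10⁻⁸ × 1.22 × 2.33×10^12.
P = 1.22×10^5 W.

P ≈ 1.22×10^5 W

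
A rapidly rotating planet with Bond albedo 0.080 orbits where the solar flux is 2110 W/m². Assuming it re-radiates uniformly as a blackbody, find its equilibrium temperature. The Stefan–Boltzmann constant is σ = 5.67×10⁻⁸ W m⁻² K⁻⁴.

Power absorbed = (1−a)S·πR²; power emitted = 4πR²σT⁴. Equating and cancelling πR²:
T = ((1−a)S / 4σ)^(1/4) = (1940 / (4 × 5.67×10⁻⁸))^(1/4) = (8.56×10^9)^(1/4).
T = 304 K.

T ≈ 304 K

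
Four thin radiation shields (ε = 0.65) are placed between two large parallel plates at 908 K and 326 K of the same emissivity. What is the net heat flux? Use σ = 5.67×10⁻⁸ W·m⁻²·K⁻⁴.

Each of the 5 gaps contributes resistance (2/ε − 1) = 2/0.65 − 1 = 2.077; total = 10.38.
q = σ(T₁⁴ − T₂⁴) / 10.38 = 5.67×10⁻⁸ × 6.68×10^11 / 10.38 = 3650 W/m².

q ≈ 3650 W/m²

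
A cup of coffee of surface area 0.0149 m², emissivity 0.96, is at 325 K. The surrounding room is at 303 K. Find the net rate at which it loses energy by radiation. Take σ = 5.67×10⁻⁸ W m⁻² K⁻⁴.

Q = εσA(T⁴ − T_s⁴). T⁴ − T_s⁴ = (325)⁴ − (303)⁴ = 1.12×10^10 − 8.43×10^9 = 2.73×10^9 K⁴.
Q = 0.96 × 5.67×10⁻⁸ × 0.0149 × 2.73×10^9 = 2.21 W.

Q ≈ 2.21 W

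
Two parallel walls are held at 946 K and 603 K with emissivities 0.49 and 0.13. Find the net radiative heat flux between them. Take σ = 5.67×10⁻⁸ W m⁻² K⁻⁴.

For two large parallel gray plates, q = σ(T₁⁴ − T₂⁴) / (1/ε₁ + 1/ε₂ − 1).
1/ε₁ + 1/ε₂ − 1 = 1/0.49 + 1/0.13 − 1 = 8.733.
T₁⁴ − T₂⁴ = 8.01×10^11 − 1.32×10^11 = 6.69×10^11 K⁴.
q = 5.67×10⁻⁸ × 6.69×10^11 / 8.733 = 4340 W/m².

q ≈ 4340 W/m²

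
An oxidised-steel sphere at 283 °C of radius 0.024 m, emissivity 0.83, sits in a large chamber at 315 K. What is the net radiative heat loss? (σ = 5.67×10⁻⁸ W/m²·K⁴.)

A = 4πr² = 4π × (0.024)² = 7.24×10^-3 m².
Convert: 283 °C = 556 K.
Q = εσA(T⁴ − T_s⁴). T⁴ − T_s⁴ = (556)⁴ − (315)⁴ = 9.56×10^10 − 9.85×10^9 = 8.57×10^10 K⁴.
Q = 0.83 × 5.67×10⁻⁸ × 7.24×10^-3 × 8.57×10^10 = 29.2 W.

Q ≈ 29.2 W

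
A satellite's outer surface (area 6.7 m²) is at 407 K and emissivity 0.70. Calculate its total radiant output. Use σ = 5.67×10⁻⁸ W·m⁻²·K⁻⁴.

P = εσAT⁴ = 0.70 × 5.67×10⁻⁸ × 6.70 × (407)⁴ = 0.70 × 5.67×10⁻⁸ × 6.70 × 2.74×10^10.
P = 7300 W.

P ≈ 7300 W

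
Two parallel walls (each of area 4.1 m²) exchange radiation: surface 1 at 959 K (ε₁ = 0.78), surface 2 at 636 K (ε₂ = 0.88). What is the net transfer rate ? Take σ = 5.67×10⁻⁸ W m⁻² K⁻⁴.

Q ≈ 1.12×10^5 W

For two large parallel gray plates, q = σ(T₁⁴ − T₂⁴) / (1/ε₁ + 1/ε₂ − 1).
1/ε₁ + 1/ε₂ − 1 = 1/0.78 + 1/0.88 − 1 = 1.418.
T₁⁴ − T₂⁴ = 8.46×10^11 − 1.64×10^11 = 6.82×10^11 K⁴.
q = 5.67×10⁻⁸ × 6.82×10^11 / 1.418 = 27300 W/m².
Q = q·A = 27300 × 4.1 = 1.12×10^5 W.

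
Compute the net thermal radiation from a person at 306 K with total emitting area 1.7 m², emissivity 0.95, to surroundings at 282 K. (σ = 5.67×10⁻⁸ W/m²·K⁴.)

Q ≈ 224 W

Q = εσA(T⁴ − T_s⁴). T⁴ − T_s⁴ = (306)⁴ − (282)⁴ = 8.77×10^9 − 6.32×10^9 = 2.44×10^9 K⁴.
Q = 0.95 × 5.67×10⁻⁸ × 1.70 × 2.44×10^9 = 224 W.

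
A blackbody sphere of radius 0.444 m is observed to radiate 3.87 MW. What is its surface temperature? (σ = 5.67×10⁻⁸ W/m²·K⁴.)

T ≈ 2290 K

A = 4πr² = 4π × (0.444)² = 2.48 m².
From P = σAT⁴, T = (P / σA)^(1/4) = (3.87×10^6 / (5.67×10⁻⁸ × 2.48))^(1/4).
T = (2.76×10^13)^(1/4) = 2290 K.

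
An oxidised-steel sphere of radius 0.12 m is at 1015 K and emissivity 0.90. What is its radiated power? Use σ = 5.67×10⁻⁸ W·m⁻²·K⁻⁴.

A = 4πr² = 4π × (0.12)² = 0.181 m².
P = εσAT⁴ = 0.90 × 5.67×10⁻⁸ × 0.181 × (1015)⁴ = 0.90 × 5.67×10⁻⁸ × 0.181 × 1.06×10^12.
P = 9800 W.

P ≈ 9800 W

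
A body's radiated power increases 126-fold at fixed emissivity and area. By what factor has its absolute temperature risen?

factor ≈ 3.35

P ∝ T⁴ ⇒ T ∝ P^(1/4), so T scales by (126)^(1/4) = 3.35.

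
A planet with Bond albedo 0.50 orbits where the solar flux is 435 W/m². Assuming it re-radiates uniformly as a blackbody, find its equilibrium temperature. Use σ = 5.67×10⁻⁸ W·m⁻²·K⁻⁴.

Power absorbed = (1−a)S·πR²; power emitted = 4πR²σT⁴. Equating and cancelling πR²:
T = ((1−a)S / 4σ)^(1/4) = (218 / (4 × 5.67×10⁻⁸))^(1/4) = (9.59×10^8)^(1/4).
T = 176 K.

T ≈ 176 K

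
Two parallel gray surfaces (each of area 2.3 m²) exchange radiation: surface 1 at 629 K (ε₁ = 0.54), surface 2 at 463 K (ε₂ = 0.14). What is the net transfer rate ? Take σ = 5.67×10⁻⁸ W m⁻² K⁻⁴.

Q ≈ 1800 W

For two large parallel gray plates, q = σ(T₁⁴ − T₂⁴) / (1/ε₁ + 1/ε₂ − 1).
1/ε₁ + 1/ε₂ − 1 = 1/0.54 + 1/0.14 − 1 = 7.995.
T₁⁴ − T₂⁴ = 1.57×10^11 − 4.60×10^10 = 1.11×10^11 K⁴.
q = 5.67×10⁻⁸ × 1.11×10^11 / 7.995 = 784 W/m².
Q = q·A = 784 × 2.3 = 1800 W.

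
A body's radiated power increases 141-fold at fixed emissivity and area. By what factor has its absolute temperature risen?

factor ≈ 3.45

P ∝ T⁴ ⇒ T ∝ P^(1/4), so T scales by (141)^(1/4) = 3.45.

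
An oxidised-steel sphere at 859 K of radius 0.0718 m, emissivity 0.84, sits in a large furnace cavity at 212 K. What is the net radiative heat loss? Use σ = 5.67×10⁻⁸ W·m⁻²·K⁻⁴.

Q ≈ 1670 W

A = 4πr² = 4π × (0.0718)² = 0.0648 m².
Q = εσA(T⁴ − T_s⁴). T⁴ − T_s⁴ = (859)⁴ − (212)⁴ = 5.44×10^11 − 2.02×10^9 = 5.42×10^11 K⁴.
Q = 0.84 × 5.67×10⁻⁸ × 0.0648 × 5.42×10^11 = 1670 W.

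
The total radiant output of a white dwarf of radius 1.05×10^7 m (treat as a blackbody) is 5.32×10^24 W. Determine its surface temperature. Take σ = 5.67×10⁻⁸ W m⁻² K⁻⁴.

T ≈ 16100 K

A = 4πr² = 4π × (1.05×10^7)² = 1.39×10^15 m².
From P = σAT⁴, T = (P / σA)^(1/4) = (5.32×10^24 / (5.67×10⁻⁸ × 1.39×10^15))^(1/4).
T = (6.77×10^16)^(1/4) = 16100 K.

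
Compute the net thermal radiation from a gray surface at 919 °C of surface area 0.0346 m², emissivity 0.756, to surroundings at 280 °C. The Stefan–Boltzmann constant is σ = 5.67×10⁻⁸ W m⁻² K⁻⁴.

Convert: 919 °C = 1192 K; 280 °C = 553 K.
Q = εσA(T⁴ − T_s⁴). T⁴ − T_s⁴ = (1192)⁴ − (553)⁴ = 2.02×10^12 − 9.35×10^10 = 1.93×10^12 K⁴.
Q = 0.756 × 5.67×10⁻⁸ × 0.0346 × 1.93×10^12 = 2860 W.

Q ≈ 2860 W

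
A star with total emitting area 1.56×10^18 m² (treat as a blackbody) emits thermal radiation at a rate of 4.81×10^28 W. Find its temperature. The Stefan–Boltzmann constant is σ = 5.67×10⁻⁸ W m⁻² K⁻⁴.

From P = σAT⁴, T = (P / σA)^(1/4) = (4.81×10^28 / (5.67×10⁻⁸ × 1.56×10^18))^(1/4).
T = (5.44×10^17)^(1/4) = 27200 K.

T ≈ 27200 K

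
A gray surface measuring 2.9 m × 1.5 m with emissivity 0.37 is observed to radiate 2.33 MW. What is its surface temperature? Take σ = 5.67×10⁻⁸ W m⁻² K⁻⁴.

A = 2.9 × 1.5 = 4.35 m².
From P = εσAT⁴, T = (P / εσA)^(1/4) = (2.33×10^6 / (0.37 × 5.67×10⁻⁸ × 4.35))^(1/4).
T = (2.55×10^13)^(1/4) = 2250 K.

T ≈ 2250 K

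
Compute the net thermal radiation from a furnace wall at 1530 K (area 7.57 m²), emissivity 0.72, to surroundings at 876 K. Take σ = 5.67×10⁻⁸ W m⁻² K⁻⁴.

Q ≈ 1.51×10^6 W

Q = εσA(T⁴ − T_s⁴). T⁴ − T_s⁴ = (1530)⁴ − (876)⁴ = 5.48×10^12 − 5.89×10^11 = 4.89×10^12 K⁴.
Q = 0.72 × 5.67×10⁻⁸ × 7.57 × 4.89×10^12 = 1.51×10^6 W.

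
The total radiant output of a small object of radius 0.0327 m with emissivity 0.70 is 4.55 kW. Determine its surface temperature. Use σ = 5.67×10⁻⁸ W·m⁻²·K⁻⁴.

T ≈ 1710 K

A = 4πr² = 4π × (0.0327)² = 0.0134 m².
From P = εσAT⁴, T = (P / εσA)^(1/4) = (4550 / (0.70 × 5.67×10⁻⁸ × 0.0134))^(1/4).
T = (8.53×10^12)^(1/4) = 1710 K.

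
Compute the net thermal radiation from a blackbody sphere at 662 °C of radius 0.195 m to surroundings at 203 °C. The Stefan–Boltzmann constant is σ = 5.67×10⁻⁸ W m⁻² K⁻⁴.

Q ≈ 19300 W

A = 4πr² = 4π × (0.195)² = 0.478 m².
Convert: 662 °C = 935 K; 203 °C = 476 K.
Q = σA(T⁴ − T_s⁴). T⁴ − T_s⁴ = (935)⁴ − (476)⁴ = 7.64×10^11 − 5.13×10^10 = 7.13×10^11 K⁴.
Q = 5.67×10⁻⁸ × 0.478 × 7.13×10^11 = 19300 W.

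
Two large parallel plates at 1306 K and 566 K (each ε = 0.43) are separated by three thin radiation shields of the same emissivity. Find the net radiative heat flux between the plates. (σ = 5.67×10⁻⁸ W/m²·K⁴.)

Each of the 4 gaps contributes resistance (2/ε − 1) = 2/0.43 − 1 = 3.651; total = 14.60.
q = σ(T₁⁴ − T₂⁴) / 14.60 = 5.67×10⁻⁸ × 2.81×10^12 / 14.60 = 10900 W/m².

q ≈ 10900 W/m²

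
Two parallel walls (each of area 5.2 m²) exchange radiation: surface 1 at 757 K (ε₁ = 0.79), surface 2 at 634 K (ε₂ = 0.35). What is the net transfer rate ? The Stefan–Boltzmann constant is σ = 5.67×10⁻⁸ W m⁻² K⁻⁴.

Q ≈ 15700 W

For two large parallel gray plates, q = σ(T₁⁴ − T₂⁴) / (1/ε₁ + 1/ε₂ − 1).
1/ε₁ + 1/ε₂ − 1 = 1/0.79 + 1/0.35 − 1 = 3.123.
T₁⁴ − T₂⁴ = 3.28×10^11 − 1.62×10^11 = 1.67×10^11 K⁴.
q = 5.67×10⁻⁸ × 1.67×10^11 / 3.123 = 3030 W/m².
Q = q·A = 3030 × 5.2 = 15700 W.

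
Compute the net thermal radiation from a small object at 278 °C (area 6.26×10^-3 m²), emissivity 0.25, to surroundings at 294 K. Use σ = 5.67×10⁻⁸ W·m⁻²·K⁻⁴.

Convert: 278 °C = 551 K.
Q = εσA(T⁴ − T_s⁴). T⁴ − T_s⁴ = (551)⁴ − (294)⁴ = 9.22×10^10 − 7.47×10^9 = 8.47×10^10 K⁴.
Q = 0.25 × 5.67×10⁻⁸ × 6.26×10^-3 × 8.47×10^10 = 7.52 W.

Q ≈ 7.52 W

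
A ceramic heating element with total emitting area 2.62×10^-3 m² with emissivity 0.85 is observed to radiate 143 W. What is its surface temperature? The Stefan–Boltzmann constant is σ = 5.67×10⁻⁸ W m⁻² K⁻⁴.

T ≈ 1030 K

From P = εσAT⁴, T = (P / εσA)^(1/4) = (143 / (0.85 × 5.67×10⁻⁸ × 2.62×10^-3))^(1/4).
T = (1.13×10^12)^(1/4) = 1030 K.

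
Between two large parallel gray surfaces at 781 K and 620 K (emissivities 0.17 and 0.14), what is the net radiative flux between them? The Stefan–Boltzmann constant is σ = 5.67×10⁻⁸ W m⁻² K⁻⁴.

For two large parallel gray plates, q = σ(T₁⁴ − T₂⁴) / (1/ε₁ + 1/ε₂ − 1).
1/ε₁ + 1/ε₂ − 1 = 1/0.17 + 1/0.14 − 1 = 12.03.
T₁⁴ − T₂⁴ = 3.72×10^11 − 1.48×10^11 = 2.24×10^11 K⁴.
q = 5.67×10⁻⁸ × 2.24×10^11 / 12.03 = 1060 W/m².

q ≈ 1060 W/m²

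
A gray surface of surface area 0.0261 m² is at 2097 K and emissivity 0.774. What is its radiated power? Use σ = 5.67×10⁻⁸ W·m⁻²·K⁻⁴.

P = εσAT⁴ = 0.774 × 5.67×10⁻⁸ × 0.0261 × (2097)⁴ = 0.774 × 5.67×10⁻⁸ × 0.0261 × 1.93×10^13.
P = 22100 W.

P ≈ 22100 W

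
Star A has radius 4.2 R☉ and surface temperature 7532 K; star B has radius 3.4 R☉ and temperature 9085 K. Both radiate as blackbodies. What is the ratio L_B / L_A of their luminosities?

L_B/L_A ≈ 1.39

L = 4πR²σT⁴ ∝ R²T⁴, so L_B/L_A = (3.4/4.2)² × (9085/7532)⁴ = 0.655 × 2.12 = 1.39.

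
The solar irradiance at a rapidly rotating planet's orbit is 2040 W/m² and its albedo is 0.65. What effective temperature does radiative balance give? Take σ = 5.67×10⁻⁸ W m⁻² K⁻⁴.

Power absorbed = (1−a)S·πR²; power emitted = 4πR²σT⁴. Equating and cancelling πR²:
T = ((1−a)S / 4σ)^(1/4) = (714 / (4 × 5.67×10⁻⁸))^(1/4) = (3.15×10^9)^(1/4).
T = 237 K.

T ≈ 237 K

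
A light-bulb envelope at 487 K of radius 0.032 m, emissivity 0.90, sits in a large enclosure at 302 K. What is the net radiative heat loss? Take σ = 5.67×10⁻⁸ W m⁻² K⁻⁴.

A = 4πr² = 4π × (0.032)² = 0.0129 m².
Q = εσA(T⁴ − T_s⁴). T⁴ − T_s⁴ = (487)⁴ − (302)⁴ = 5.62×10^10 − 8.32×10^9 = 4.79×10^10 K⁴.
Q = 0.90 × 5.67×10⁻⁸ × 0.0129 × 4.79×10^10 = 31.5 W.

Q ≈ 31.5 W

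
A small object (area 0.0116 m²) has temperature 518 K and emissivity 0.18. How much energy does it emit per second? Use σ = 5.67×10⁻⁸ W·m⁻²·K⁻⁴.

P ≈ 8.52 W

P = εσAT⁴ = 0.18 × 5.67×10⁻⁸ × 0.0116 × (518)⁴ = 0.18 × 5.67×10⁻⁸ × 0.0116 × 7.20×10^10.
P = 8.52 W.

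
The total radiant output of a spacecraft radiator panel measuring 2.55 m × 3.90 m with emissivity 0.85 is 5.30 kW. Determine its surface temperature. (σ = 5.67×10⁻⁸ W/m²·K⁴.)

T ≈ 324 K

A = 2.55 × 3.90 = 9.94 m².
From P = εσAT⁴, T = (P / εσA)^(1/4) = (5300 / (0.85 × 5.67×10⁻⁸ × 9.94))^(1/4).
T = (1.11×10^10)^(1/4) = 324 K.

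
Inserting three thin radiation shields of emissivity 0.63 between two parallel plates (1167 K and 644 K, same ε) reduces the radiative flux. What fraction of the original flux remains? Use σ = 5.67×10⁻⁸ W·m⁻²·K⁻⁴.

With N identical shields there are N+1 = 4 gaps in series, each with the same radiative resistance, so the flux falls to 1/(N+1) of its unshielded value.

ratio ≈ 0.250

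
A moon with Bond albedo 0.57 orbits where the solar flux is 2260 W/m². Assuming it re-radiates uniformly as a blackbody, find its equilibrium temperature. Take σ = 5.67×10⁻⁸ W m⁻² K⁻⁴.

T ≈ 256 K

Power absorbed = (1−a)S·πR²; power emitted = 4πR²σT⁴. Equating and cancelling πR²:
T = ((1−a)S / 4σ)^(1/4) = (972 / (4 × 5.67×10⁻⁸))^(1/4) = (4.28×10^9)^(1/4).
T = 256 K.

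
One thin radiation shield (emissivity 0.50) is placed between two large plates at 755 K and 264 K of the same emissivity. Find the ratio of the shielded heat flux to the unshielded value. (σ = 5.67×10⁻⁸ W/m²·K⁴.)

With N identical shields there are N+1 = 2 gaps in series, each with the same radiative resistance, so the flux falls to 1/(N+1) of its unshielded value.

ratio ≈ 0.500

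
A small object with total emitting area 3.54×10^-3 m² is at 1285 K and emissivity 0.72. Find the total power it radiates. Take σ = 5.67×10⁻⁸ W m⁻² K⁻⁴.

Stefan–Boltzmann: P = εσAT⁴ = 0.72 × 5.67×10⁻⁸ × 3.54×10^-3 × (1285)⁴ = 0.72 × 5.67×10⁻⁸ × 3.54×10^-3 × 2.73×10^12.
P = 394 W.

P ≈ 394 W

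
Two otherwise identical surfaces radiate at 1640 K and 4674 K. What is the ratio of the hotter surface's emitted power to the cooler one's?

P ∝ T⁴, so the ratio is (4674/1640)⁴ = (2.850)⁴ = 66.0.

ratio ≈ 66.0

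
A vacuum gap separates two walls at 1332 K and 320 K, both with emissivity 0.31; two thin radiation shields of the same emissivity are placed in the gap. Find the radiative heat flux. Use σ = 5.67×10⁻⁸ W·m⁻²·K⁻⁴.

Each of the 3 gaps contributes resistance (2/ε − 1) = 2/0.31 − 1 = 5.452; total = 16.35.
q = σ(T₁⁴ − T₂⁴) / 16.35 = 5.67×10⁻⁸ × 3.14×10^12 / 16.35 = 10900 W/m².

q ≈ 10900 W/m²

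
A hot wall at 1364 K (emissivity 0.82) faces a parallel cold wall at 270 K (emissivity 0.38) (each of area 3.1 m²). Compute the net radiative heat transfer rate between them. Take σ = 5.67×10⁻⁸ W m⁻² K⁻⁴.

For two large parallel gray plates, q = σ(T₁⁴ − T₂⁴) / (1/ε₁ + 1/ε₂ − 1).
1/ε₁ + 1/ε₂ − 1 = 1/0.82 + 1/0.38 − 1 = 2.851.
T₁⁴ − T₂⁴ = 3.46×10^12 − 5.31×10^9 = 3.46×10^12 K⁴.
q = 5.67×10⁻⁸ × 3.46×10^12 / 2.851 = 68700 W/m².
Q = q·A = 68700 × 3.1 = 2.13×10^5 W.

Q ≈ 2.13×10^5 W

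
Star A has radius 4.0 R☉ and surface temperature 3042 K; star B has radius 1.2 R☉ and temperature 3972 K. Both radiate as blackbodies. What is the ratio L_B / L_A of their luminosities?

L = 4πR²σT⁴ ∝ R²T⁴, so L_B/L_A = (1.2/4.0)² × (3972/3042)⁴ = 0.0900 × 2.91 = 0.262.

L_B/L_A ≈ 0.262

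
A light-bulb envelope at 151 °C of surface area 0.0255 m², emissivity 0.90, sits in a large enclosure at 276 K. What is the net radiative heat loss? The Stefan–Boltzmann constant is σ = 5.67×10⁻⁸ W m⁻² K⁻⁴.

Q ≈ 34.5 W

Convert: 151 °C = 424 K.
Q = εσA(T⁴ − T_s⁴). T⁴ − T_s⁴ = (424)⁴ − (276)⁴ = 3.23×10^10 − 5.80×10^9 = 2.65×10^10 K⁴.
Q = 0.90 × 5.67×10⁻⁸ × 0.0255 × 2.65×10^10 = 34.5 W.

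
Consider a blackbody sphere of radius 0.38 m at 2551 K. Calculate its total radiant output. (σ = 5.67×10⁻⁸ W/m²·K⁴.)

A = 4πr² = 4π × (0.38)² = 1.81 m².
P = σAT⁴ = 5.67×10⁻⁸ × 1.81 × (2551)⁴ = 5.67×10⁻⁸ × 1.81 × 4.23×10^13.
P = 4.36×10^6 W.

P ≈ 4.36×10^6 W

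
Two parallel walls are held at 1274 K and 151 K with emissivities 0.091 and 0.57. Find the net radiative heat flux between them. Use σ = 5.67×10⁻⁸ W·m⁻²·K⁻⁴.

q ≈ 12700 W/m²

For two large parallel gray plates, q = σ(T₁⁴ − T₂⁴) / (1/ε₁ + 1/ε₂ − 1).
1/ε₁ + 1/ε₂ − 1 = 1/0.091 + 1/0.57 − 1 = 11.74.
T₁⁴ − T₂⁴ = 2.63×10^12 − 5.20×10^8 = 2.63×10^12 K⁴.
q = 5.67×10⁻⁸ × 2.63×10^12 / 11.74 = 12700 W/m².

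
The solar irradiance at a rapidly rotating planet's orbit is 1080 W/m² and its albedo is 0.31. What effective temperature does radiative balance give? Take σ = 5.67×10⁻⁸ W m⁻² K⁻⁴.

Power absorbed = (1−a)S·πR²; power emitted = 4πR²σT⁴. Equating and cancelling πR²:
T = ((1−a)S / 4σ)^(1/4) = (745 / (4 × 5.67×10⁻⁸))^(1/4) = (3.29×10^9)^(1/4).
T = 239 K.

T ≈ 239 K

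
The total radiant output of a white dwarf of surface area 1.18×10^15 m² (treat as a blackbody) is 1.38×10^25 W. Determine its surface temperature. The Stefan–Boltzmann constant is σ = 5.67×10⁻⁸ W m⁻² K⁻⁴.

From P = σAT⁴, T = (P / σA)^(1/4) = (1.38×10^25 / (5.67×10⁻⁸ × 1.18×10^15))^(1/4).
T = (2.06×10^17)^(1/4) = 21300 K.

T ≈ 21300 K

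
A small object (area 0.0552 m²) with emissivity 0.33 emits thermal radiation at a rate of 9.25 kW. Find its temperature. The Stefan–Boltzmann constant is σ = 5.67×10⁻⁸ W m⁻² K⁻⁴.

From P = εσAT⁴, T = (P / εσA)^(1/4) = (9250 / (0.33 × 5.67×10⁻⁸ × 0.0552))^(1/4).
T = (8.96×10^12)^(1/4) = 1730 K.

T ≈ 1730 K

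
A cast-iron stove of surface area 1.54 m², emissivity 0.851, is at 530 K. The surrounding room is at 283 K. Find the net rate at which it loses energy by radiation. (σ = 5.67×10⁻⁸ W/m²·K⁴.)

Q ≈ 5390 W

Q = εσA(T⁴ − T_s⁴). T⁴ − T_s⁴ = (530)⁴ − (283)⁴ = 7.89×10^10 − 6.41×10^9 = 7.25×10^10 K⁴.
Q = 0.851 × 5.67×10⁻⁸ × 1.54 × 7.25×10^10 = 5390 W.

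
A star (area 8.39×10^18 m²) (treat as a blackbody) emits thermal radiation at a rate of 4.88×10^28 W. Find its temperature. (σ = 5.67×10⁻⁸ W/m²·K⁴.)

From P = σAT⁴, T = (P / σA)^(1/4) = (4.88×10^28 / (5.67×10⁻⁸ × 8.39×10^18))^(1/4).
T = (1.03×10^17)^(1/4) = 17900 K.

T ≈ 17900 K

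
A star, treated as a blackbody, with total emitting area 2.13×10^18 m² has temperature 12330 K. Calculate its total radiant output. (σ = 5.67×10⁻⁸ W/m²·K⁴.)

P ≈ 2.79×10^27 W

P = σAT⁴ = 5.67×10⁻⁸ × 2.13×10^18 × (12330)⁴ = 5.67×10⁻⁸ × 2.13×10^18 × 2.31×10^16.
P = 2.79×10^27 W.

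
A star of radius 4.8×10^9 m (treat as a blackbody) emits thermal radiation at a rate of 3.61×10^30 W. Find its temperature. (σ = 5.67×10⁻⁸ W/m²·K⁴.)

T ≈ 21700 K

A = 4πr² = 4π × (4.8×10^9)² = 2.90×10^20 m².
From P = σAT⁴, T = (P / σA)^(1/4) = (3.61×10^30 / (5.67×10⁻⁸ × 2.90×10^20))^(1/4).
T = (2.20×10^17)^(1/4) = 21700 K.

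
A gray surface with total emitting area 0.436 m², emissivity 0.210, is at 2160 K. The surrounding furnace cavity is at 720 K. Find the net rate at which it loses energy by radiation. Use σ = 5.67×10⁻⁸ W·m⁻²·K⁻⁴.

Q = εσA(T⁴ − T_s⁴). T⁴ − T_s⁴ = (2160)⁴ − (720)⁴ = 2.18×10^13 − 2.69×10^11 = 2.15×10^13 K⁴.
Q = 0.210 × 5.67×10⁻⁸ × 0.436 × 2.15×10^13 = 1.12×10^5 W.

Q ≈ 1.12×10^5 W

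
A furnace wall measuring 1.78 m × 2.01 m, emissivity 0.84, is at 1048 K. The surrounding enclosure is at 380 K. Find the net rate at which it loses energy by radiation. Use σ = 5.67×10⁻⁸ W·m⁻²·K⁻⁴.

A = 1.78 × 2.01 = 3.58 m².
Q = εσA(T⁴ − T_s⁴). T⁴ − T_s⁴ = (1048)⁴ − (380)⁴ = 1.21×10^12 − 2.09×10^10 = 1.19×10^12 K⁴.
Q = 0.84 × 5.67×10⁻⁸ × 3.58 × 1.19×10^12 = 2.02×10^5 W.

Q ≈ 2.02×10^5 W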